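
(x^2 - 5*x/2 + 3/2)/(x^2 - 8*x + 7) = (x - 3/2)/(x - 7)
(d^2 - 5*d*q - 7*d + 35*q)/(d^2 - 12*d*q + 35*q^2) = (7 - d)/(-d + 7*q)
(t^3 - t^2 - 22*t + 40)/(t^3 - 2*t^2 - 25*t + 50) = (t - 4)/(t - 5)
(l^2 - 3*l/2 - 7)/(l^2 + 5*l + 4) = (l^2 - 3*l/2 - 7)/(l^2 + 5*l + 4)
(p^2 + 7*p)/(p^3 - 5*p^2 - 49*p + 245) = p/(p^2 - 12*p + 35)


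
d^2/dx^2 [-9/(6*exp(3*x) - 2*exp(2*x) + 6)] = 9*(-2*(9*exp(x) - 2)^2*exp(2*x) + (27*exp(x) - 4)*(3*exp(3*x) - exp(2*x) + 3))*exp(2*x)/(2*(3*exp(3*x) - exp(2*x) + 3)^3)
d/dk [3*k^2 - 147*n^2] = 6*k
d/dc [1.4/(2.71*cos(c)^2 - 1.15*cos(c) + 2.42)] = (7.588*cos(c) - 1.61)*sin(c)/(2.71*cos(c)^2 - 1.15*cos(c) + 2.42)^2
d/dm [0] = 0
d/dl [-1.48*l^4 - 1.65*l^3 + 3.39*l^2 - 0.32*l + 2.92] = -5.92*l^3 - 4.95*l^2 + 6.78*l - 0.32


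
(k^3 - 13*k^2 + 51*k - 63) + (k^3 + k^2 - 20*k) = 2*k^3 - 12*k^2 + 31*k - 63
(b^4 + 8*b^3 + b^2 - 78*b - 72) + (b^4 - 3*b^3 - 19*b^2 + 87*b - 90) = 2*b^4 + 5*b^3 - 18*b^2 + 9*b - 162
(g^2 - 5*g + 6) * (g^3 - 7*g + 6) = g^5 - 5*g^4 - g^3 + 41*g^2 - 72*g + 36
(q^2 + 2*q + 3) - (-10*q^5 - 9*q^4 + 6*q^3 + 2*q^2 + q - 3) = 10*q^5 + 9*q^4 - 6*q^3 - q^2 + q + 6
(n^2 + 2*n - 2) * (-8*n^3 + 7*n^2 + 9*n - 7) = -8*n^5 - 9*n^4 + 39*n^3 - 3*n^2 - 32*n + 14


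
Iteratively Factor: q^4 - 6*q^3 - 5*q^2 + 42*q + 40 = (q - 4)*(q^3 - 2*q^2 - 13*q - 10) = (q - 5)*(q - 4)*(q^2 + 3*q + 2) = (q - 5)*(q - 4)*(q + 2)*(q + 1)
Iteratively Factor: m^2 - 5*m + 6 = (m - 2)*(m - 3)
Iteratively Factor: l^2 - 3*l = (l)*(l - 3)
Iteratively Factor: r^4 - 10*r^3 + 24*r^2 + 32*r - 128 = (r + 2)*(r^3 - 12*r^2 + 48*r - 64) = (r - 4)*(r + 2)*(r^2 - 8*r + 16) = (r - 4)^2*(r + 2)*(r - 4)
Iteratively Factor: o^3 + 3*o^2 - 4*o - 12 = (o - 2)*(o^2 + 5*o + 6) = (o - 2)*(o + 2)*(o + 3)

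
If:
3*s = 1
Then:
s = 1/3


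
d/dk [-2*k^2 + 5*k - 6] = 5 - 4*k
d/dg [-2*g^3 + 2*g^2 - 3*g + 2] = -6*g^2 + 4*g - 3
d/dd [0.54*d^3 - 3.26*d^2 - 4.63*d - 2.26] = 1.62*d^2 - 6.52*d - 4.63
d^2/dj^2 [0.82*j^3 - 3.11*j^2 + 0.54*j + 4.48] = 4.92*j - 6.22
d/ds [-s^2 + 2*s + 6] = 2 - 2*s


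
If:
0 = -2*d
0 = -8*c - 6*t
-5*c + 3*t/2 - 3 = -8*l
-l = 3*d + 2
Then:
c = -19/7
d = 0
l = -2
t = 76/21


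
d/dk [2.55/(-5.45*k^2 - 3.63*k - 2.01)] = (27.795*k + 9.2565)/(5.45*k^2 + 3.63*k + 2.01)^2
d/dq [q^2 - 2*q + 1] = 2*q - 2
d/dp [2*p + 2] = 2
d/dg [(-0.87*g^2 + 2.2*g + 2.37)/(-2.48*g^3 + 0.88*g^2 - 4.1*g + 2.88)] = (-2.1576*g^4 + 10.912*g^3 + 19.2638*g^2 - 9.1824*g + 16.053)/(6.1504*g^6 - 4.3648*g^5 + 21.1104*g^4 - 21.5008*g^3 + 21.8788*g^2 - 23.616*g + 8.2944)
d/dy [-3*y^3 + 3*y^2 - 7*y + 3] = -9*y^2 + 6*y - 7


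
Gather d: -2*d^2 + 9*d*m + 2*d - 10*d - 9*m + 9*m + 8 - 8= -2*d^2 + d*(9*m - 8)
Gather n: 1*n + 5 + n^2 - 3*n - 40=n^2 - 2*n - 35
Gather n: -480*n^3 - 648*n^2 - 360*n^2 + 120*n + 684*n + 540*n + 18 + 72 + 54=-480*n^3 - 1008*n^2 + 1344*n + 144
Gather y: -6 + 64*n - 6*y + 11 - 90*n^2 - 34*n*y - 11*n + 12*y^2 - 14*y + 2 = -90*n^2 + 53*n + 12*y^2 + y*(-34*n - 20) + 7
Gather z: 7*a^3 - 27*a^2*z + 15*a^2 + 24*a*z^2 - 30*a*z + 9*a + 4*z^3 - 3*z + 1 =7*a^3 + 15*a^2 + 24*a*z^2 + 9*a + 4*z^3 + z*(-27*a^2 - 30*a - 3) + 1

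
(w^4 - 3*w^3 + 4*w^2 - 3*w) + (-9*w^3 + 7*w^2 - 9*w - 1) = w^4 - 12*w^3 + 11*w^2 - 12*w - 1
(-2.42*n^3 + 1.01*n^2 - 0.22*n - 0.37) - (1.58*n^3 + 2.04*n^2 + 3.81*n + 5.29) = -4.0*n^3 - 1.03*n^2 - 4.03*n - 5.66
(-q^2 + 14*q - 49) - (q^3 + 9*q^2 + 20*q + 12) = -q^3 - 10*q^2 - 6*q - 61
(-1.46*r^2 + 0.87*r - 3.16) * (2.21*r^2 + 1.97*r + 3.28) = -3.2266*r^4 - 0.9535*r^3 - 10.0585*r^2 - 3.3716*r - 10.3648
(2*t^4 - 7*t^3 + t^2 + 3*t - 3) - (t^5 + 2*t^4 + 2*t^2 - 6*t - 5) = -t^5 - 7*t^3 - t^2 + 9*t + 2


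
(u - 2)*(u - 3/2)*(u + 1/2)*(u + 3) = u^4 - 31*u^2/4 + 21*u/4 + 9/2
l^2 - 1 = (l - 1)*(l + 1)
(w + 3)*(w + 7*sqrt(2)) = w^2 + 3*w + 7*sqrt(2)*w + 21*sqrt(2)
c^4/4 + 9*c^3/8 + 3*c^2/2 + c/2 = c*(c/4 + 1/2)*(c + 1/2)*(c + 2)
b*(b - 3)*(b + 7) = b^3 + 4*b^2 - 21*b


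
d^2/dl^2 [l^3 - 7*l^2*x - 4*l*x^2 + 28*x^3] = 6*l - 14*x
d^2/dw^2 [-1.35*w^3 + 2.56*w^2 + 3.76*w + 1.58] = 5.12 - 8.1*w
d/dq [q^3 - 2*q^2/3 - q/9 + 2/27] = 3*q^2 - 4*q/3 - 1/9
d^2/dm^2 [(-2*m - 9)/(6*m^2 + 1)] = 36*(-4*m^3 - 54*m^2 + 2*m + 3)/(216*m^6 + 108*m^4 + 18*m^2 + 1)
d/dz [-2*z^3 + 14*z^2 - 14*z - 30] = -6*z^2 + 28*z - 14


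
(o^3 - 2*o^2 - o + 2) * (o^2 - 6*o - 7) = o^5 - 8*o^4 + 4*o^3 + 22*o^2 - 5*o - 14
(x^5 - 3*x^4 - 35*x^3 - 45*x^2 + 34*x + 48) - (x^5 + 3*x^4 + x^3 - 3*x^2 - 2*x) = -6*x^4 - 36*x^3 - 42*x^2 + 36*x + 48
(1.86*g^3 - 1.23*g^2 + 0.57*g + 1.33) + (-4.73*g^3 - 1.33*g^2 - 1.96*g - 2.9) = -2.87*g^3 - 2.56*g^2 - 1.39*g - 1.57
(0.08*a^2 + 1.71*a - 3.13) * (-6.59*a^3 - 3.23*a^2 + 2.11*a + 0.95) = -0.5272*a^5 - 11.5273*a^4 + 15.2722*a^3 + 13.794*a^2 - 4.9798*a - 2.9735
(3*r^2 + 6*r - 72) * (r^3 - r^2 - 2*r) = 3*r^5 + 3*r^4 - 84*r^3 + 60*r^2 + 144*r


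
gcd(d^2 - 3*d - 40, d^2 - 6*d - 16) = d - 8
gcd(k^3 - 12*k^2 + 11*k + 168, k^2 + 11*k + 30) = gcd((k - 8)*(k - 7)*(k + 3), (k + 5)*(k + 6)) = 1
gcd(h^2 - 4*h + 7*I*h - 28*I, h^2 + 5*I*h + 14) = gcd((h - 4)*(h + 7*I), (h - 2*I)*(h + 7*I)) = h + 7*I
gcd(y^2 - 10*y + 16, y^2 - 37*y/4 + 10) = y - 8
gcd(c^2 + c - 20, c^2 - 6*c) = 1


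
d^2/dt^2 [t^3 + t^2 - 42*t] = 6*t + 2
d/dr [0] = 0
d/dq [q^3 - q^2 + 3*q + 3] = 3*q^2 - 2*q + 3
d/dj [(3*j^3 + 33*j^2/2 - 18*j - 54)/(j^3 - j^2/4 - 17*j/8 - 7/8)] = 12*(-92*j^4 + 124*j^3 + 611*j^2 - 298*j - 528)/(64*j^6 - 32*j^5 - 268*j^4 - 44*j^3 + 317*j^2 + 238*j + 49)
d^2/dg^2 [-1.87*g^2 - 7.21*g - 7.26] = -3.74000000000000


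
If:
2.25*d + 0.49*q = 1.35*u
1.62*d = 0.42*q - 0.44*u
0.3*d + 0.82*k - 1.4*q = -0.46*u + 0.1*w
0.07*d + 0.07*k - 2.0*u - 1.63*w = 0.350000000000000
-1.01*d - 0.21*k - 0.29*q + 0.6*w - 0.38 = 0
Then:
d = -0.05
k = -0.65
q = -0.49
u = -0.27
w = 0.08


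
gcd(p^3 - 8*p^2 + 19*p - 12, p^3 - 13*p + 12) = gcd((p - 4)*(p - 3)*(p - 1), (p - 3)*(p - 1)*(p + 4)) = p^2 - 4*p + 3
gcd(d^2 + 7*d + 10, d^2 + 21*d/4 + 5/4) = d + 5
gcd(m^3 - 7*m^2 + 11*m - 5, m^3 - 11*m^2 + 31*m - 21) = m - 1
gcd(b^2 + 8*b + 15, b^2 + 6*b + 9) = b + 3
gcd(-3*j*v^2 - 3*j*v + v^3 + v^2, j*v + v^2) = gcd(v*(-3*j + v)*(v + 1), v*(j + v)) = v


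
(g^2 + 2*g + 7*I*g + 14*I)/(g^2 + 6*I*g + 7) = (g + 2)/(g - I)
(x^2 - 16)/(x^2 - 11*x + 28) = (x + 4)/(x - 7)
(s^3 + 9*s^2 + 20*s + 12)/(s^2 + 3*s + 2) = s + 6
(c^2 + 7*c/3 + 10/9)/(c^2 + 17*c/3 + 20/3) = (c + 2/3)/(c + 4)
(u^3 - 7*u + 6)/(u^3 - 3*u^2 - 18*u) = (u^2 - 3*u + 2)/(u*(u - 6))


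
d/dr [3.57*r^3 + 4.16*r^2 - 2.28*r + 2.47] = 10.71*r^2 + 8.32*r - 2.28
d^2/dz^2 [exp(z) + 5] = exp(z)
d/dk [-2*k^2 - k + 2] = -4*k - 1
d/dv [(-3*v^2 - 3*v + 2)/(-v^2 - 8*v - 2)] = (21*v^2 + 16*v + 22)/(v^4 + 16*v^3 + 68*v^2 + 32*v + 4)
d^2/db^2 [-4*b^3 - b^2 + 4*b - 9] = -24*b - 2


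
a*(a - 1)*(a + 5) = a^3 + 4*a^2 - 5*a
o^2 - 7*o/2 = o*(o - 7/2)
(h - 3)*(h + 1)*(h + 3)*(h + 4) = h^4 + 5*h^3 - 5*h^2 - 45*h - 36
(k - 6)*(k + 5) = k^2 - k - 30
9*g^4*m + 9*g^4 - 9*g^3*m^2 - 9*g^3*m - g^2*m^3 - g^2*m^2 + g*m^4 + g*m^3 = (-3*g + m)*(-g + m)*(3*g + m)*(g*m + g)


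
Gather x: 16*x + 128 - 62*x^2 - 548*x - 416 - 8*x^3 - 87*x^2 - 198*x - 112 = -8*x^3 - 149*x^2 - 730*x - 400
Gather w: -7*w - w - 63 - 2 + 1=-8*w - 64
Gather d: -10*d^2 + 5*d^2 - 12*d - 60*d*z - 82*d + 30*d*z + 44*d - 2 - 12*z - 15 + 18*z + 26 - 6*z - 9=-5*d^2 + d*(-30*z - 50)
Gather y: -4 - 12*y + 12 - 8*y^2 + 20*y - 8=-8*y^2 + 8*y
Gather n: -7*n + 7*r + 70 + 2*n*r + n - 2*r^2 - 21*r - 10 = n*(2*r - 6) - 2*r^2 - 14*r + 60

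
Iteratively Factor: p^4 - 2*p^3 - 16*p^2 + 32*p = (p + 4)*(p^3 - 6*p^2 + 8*p) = p*(p + 4)*(p^2 - 6*p + 8) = p*(p - 2)*(p + 4)*(p - 4)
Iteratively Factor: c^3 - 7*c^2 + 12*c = (c - 4)*(c^2 - 3*c) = c*(c - 4)*(c - 3)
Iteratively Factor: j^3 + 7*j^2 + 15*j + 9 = (j + 3)*(j^2 + 4*j + 3) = (j + 3)^2*(j + 1)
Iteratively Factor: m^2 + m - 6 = (m + 3)*(m - 2)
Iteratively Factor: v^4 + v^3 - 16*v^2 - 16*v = (v + 1)*(v^3 - 16*v) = (v + 1)*(v + 4)*(v^2 - 4*v) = v*(v + 1)*(v + 4)*(v - 4)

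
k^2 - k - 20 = (k - 5)*(k + 4)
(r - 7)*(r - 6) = r^2 - 13*r + 42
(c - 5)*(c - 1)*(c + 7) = c^3 + c^2 - 37*c + 35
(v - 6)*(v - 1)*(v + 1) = v^3 - 6*v^2 - v + 6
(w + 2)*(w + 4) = w^2 + 6*w + 8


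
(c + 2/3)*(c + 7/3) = c^2 + 3*c + 14/9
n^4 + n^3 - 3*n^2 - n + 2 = (n - 1)^2*(n + 1)*(n + 2)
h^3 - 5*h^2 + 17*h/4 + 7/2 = (h - 7/2)*(h - 2)*(h + 1/2)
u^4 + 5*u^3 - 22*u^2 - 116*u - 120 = (u - 5)*(u + 2)^2*(u + 6)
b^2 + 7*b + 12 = (b + 3)*(b + 4)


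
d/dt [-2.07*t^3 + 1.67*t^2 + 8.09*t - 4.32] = -6.21*t^2 + 3.34*t + 8.09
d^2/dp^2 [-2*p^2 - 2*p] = -4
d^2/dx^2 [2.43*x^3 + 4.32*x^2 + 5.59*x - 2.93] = 14.58*x + 8.64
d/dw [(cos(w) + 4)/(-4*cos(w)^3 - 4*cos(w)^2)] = (2*sin(w)^2 - 13*cos(w) - 10)*sin(w)/(4*(cos(w) + 1)^2*cos(w)^3)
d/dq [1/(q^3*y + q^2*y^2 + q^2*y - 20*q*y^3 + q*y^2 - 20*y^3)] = (-3*q^2 - 2*q*y - 2*q + 20*y^2 - y)/(y*(q^3 + q^2*y + q^2 - 20*q*y^2 + q*y - 20*y^2)^2)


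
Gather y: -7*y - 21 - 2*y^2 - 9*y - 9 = -2*y^2 - 16*y - 30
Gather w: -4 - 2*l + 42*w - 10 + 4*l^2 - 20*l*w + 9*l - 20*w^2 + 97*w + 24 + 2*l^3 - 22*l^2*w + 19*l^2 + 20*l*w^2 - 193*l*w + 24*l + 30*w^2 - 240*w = 2*l^3 + 23*l^2 + 31*l + w^2*(20*l + 10) + w*(-22*l^2 - 213*l - 101) + 10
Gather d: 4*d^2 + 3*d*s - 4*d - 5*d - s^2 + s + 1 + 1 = 4*d^2 + d*(3*s - 9) - s^2 + s + 2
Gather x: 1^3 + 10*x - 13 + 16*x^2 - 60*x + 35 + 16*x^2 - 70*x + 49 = 32*x^2 - 120*x + 72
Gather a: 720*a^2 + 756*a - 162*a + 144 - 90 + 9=720*a^2 + 594*a + 63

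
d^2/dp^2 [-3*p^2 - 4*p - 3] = -6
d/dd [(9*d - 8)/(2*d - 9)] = -65/(2*d - 9)^2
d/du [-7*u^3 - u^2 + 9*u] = -21*u^2 - 2*u + 9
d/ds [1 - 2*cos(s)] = 2*sin(s)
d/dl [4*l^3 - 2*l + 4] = 12*l^2 - 2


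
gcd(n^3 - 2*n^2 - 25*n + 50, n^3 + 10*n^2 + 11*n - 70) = n^2 + 3*n - 10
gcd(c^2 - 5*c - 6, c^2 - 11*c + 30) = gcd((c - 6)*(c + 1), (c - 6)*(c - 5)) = c - 6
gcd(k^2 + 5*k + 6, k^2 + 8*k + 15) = k + 3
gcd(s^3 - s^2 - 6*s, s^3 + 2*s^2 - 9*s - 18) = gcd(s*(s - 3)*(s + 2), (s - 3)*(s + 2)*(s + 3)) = s^2 - s - 6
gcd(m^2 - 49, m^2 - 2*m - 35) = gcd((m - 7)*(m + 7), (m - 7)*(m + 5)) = m - 7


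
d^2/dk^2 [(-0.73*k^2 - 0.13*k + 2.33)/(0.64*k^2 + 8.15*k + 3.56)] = (7.508864*k^3 + 15.7056*k^2 + 74.696832*k + 287.95169)/(0.262144*k^6 + 10.01472*k^5 + 131.905728*k^4 + 652.757135*k^3 + 733.725612*k^2 + 309.86952*k + 45.118016)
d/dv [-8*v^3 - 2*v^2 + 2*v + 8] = -24*v^2 - 4*v + 2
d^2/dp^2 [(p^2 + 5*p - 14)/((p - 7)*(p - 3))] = 10*(3*p^3 - 21*p^2 + 21*p + 77)/(p^6 - 30*p^5 + 363*p^4 - 2260*p^3 + 7623*p^2 - 13230*p + 9261)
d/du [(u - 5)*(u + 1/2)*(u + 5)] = 3*u^2 + u - 25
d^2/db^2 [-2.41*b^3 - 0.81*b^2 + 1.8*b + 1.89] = -14.46*b - 1.62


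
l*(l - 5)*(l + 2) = l^3 - 3*l^2 - 10*l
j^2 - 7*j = j*(j - 7)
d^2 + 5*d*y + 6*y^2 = (d + 2*y)*(d + 3*y)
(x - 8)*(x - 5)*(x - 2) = x^3 - 15*x^2 + 66*x - 80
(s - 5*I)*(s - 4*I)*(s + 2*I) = s^3 - 7*I*s^2 - 2*s - 40*I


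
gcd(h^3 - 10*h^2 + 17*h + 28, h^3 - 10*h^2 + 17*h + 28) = h^3 - 10*h^2 + 17*h + 28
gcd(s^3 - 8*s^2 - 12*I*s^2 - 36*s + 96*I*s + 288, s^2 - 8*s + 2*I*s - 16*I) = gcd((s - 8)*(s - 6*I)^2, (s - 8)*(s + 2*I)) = s - 8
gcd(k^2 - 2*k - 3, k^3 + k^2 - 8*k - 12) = k - 3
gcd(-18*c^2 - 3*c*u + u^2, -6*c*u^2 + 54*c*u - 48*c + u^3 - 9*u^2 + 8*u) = -6*c + u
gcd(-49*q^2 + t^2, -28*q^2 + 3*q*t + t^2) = 7*q + t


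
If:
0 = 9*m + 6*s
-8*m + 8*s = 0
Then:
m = 0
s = 0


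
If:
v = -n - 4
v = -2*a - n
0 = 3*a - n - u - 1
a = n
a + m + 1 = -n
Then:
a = 2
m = -5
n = 2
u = 3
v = -6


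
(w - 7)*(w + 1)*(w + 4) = w^3 - 2*w^2 - 31*w - 28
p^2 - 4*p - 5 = (p - 5)*(p + 1)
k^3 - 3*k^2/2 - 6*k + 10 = (k - 2)^2*(k + 5/2)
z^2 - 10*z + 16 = (z - 8)*(z - 2)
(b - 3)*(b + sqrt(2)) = b^2 - 3*b + sqrt(2)*b - 3*sqrt(2)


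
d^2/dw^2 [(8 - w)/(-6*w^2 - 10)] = 3*(12*w^2*(w - 8) + (8 - 3*w)*(3*w^2 + 5))/(3*w^2 + 5)^3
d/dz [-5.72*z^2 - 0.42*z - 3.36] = -11.44*z - 0.42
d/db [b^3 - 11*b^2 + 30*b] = 3*b^2 - 22*b + 30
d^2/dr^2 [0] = 0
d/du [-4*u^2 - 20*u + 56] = -8*u - 20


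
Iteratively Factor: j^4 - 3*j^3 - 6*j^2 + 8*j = (j + 2)*(j^3 - 5*j^2 + 4*j) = (j - 4)*(j + 2)*(j^2 - j) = j*(j - 4)*(j + 2)*(j - 1)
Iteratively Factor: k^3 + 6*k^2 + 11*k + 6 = (k + 3)*(k^2 + 3*k + 2) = (k + 1)*(k + 3)*(k + 2)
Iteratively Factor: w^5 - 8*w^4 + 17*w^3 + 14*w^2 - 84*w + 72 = (w - 3)*(w^4 - 5*w^3 + 2*w^2 + 20*w - 24) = (w - 3)*(w - 2)*(w^3 - 3*w^2 - 4*w + 12) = (w - 3)^2*(w - 2)*(w^2 - 4) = (w - 3)^2*(w - 2)*(w + 2)*(w - 2)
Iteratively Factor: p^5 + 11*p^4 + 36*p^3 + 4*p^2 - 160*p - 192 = (p + 2)*(p^4 + 9*p^3 + 18*p^2 - 32*p - 96) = (p + 2)*(p + 3)*(p^3 + 6*p^2 - 32) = (p - 2)*(p + 2)*(p + 3)*(p^2 + 8*p + 16) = (p - 2)*(p + 2)*(p + 3)*(p + 4)*(p + 4)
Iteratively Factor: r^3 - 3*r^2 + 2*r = (r - 2)*(r^2 - r) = r*(r - 2)*(r - 1)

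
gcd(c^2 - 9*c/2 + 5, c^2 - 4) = c - 2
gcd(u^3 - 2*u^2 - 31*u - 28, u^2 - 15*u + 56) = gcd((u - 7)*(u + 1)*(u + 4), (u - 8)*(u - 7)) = u - 7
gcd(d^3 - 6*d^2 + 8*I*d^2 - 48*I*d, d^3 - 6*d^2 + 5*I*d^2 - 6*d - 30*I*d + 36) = d - 6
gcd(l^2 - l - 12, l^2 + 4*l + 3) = l + 3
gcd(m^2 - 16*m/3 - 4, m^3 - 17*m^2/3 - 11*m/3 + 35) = 1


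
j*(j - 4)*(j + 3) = j^3 - j^2 - 12*j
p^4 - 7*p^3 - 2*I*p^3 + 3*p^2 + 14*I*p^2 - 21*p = p*(p - 7)*(p - 3*I)*(p + I)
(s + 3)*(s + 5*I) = s^2 + 3*s + 5*I*s + 15*I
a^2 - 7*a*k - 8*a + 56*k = (a - 8)*(a - 7*k)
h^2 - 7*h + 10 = (h - 5)*(h - 2)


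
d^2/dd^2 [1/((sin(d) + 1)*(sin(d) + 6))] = (-4*sin(d)^3 - 17*sin(d)^2 - 2*sin(d) + 86)/((sin(d) + 1)^2*(sin(d) + 6)^3)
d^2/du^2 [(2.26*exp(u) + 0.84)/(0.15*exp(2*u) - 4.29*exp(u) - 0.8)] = (0.05085*exp(4*u) + 1.52991*exp(3*u) + 0.0055799999999806*exp(2*u) + 8.106324*exp(u) - 1.43648)*exp(u)/(0.003375*exp(6*u) - 0.289575*exp(5*u) + 8.227845*exp(4*u) - 75.864789*exp(3*u) - 43.88184*exp(2*u) - 8.2368*exp(u) - 0.512)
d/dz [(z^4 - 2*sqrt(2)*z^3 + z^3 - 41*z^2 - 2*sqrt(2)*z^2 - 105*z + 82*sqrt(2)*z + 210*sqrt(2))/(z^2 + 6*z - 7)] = (2*z^5 - 2*sqrt(2)*z^4 + 19*z^4 - 24*sqrt(2)*z^3 - 16*z^3 - 162*z^2 - 52*sqrt(2)*z^2 - 392*sqrt(2)*z + 574*z - 1834*sqrt(2) + 735)/(z^4 + 12*z^3 + 22*z^2 - 84*z + 49)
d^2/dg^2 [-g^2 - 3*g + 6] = -2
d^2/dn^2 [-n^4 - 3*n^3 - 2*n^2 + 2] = -12*n^2 - 18*n - 4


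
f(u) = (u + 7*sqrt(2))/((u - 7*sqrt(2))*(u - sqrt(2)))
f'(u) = 1/((u - 7*sqrt(2))*(u - sqrt(2))) - (u + 7*sqrt(2))/((u - 7*sqrt(2))*(u - sqrt(2))^2) - (u + 7*sqrt(2))/((u - 7*sqrt(2))^2*(u - sqrt(2))) = (-u^2 - 14*sqrt(2)*u + 126)/(u^4 - 16*sqrt(2)*u^3 + 156*u^2 - 224*sqrt(2)*u + 196)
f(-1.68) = 0.23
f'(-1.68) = 0.12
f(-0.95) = 0.35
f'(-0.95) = 0.22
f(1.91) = -2.98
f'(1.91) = 5.39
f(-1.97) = 0.20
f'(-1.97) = 0.10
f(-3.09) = 0.12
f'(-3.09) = 0.05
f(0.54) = 1.28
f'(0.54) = 1.72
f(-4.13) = 0.07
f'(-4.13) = 0.03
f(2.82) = -1.28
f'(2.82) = 0.63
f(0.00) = 0.71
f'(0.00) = 0.64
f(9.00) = -2.77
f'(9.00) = -2.86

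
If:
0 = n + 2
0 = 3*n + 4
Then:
No Solution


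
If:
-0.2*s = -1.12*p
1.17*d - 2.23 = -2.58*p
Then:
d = 1.90598290598291 - 0.393772893772894*s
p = 0.178571428571429*s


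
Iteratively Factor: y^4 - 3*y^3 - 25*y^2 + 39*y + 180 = (y - 4)*(y^3 + y^2 - 21*y - 45) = (y - 4)*(y + 3)*(y^2 - 2*y - 15) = (y - 5)*(y - 4)*(y + 3)*(y + 3)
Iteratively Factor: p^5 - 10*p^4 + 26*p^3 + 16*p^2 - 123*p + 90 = (p - 5)*(p^4 - 5*p^3 + p^2 + 21*p - 18) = (p - 5)*(p - 3)*(p^3 - 2*p^2 - 5*p + 6) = (p - 5)*(p - 3)^2*(p^2 + p - 2) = (p - 5)*(p - 3)^2*(p - 1)*(p + 2)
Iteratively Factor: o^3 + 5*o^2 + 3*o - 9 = (o + 3)*(o^2 + 2*o - 3) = (o - 1)*(o + 3)*(o + 3)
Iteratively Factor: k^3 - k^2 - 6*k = (k + 2)*(k^2 - 3*k) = (k - 3)*(k + 2)*(k)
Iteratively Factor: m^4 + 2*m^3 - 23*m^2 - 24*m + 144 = (m - 3)*(m^3 + 5*m^2 - 8*m - 48) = (m - 3)*(m + 4)*(m^2 + m - 12) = (m - 3)^2*(m + 4)*(m + 4)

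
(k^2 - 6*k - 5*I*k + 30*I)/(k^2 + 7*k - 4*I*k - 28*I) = (k^2 - k*(6 + 5*I) + 30*I)/(k^2 + k*(7 - 4*I) - 28*I)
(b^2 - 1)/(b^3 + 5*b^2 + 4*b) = (b - 1)/(b*(b + 4))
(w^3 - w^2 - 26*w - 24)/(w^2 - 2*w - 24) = w + 1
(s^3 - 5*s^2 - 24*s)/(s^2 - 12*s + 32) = s*(s + 3)/(s - 4)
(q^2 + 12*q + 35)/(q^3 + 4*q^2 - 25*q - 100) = (q + 7)/(q^2 - q - 20)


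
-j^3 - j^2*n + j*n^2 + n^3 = (-j + n)*(j + n)^2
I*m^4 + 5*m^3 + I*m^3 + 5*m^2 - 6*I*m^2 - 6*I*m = m*(m - 3*I)*(m - 2*I)*(I*m + I)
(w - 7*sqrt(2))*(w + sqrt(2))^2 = w^3 - 5*sqrt(2)*w^2 - 26*w - 14*sqrt(2)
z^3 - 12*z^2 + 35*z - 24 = (z - 8)*(z - 3)*(z - 1)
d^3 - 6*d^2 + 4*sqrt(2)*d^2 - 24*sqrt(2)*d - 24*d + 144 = (d - 6)*(d - 2*sqrt(2))*(d + 6*sqrt(2))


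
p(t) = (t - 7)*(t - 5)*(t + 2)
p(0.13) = 71.26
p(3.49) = 29.10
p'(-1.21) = 39.59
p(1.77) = 63.69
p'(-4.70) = 171.27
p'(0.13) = 8.45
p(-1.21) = 40.28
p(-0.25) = 66.61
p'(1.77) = -15.00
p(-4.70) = -306.42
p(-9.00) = -1568.00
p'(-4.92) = 182.02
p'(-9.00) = 434.00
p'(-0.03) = 11.60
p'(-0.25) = 16.19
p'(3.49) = -22.26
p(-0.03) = 69.66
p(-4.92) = -345.28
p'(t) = (t - 7)*(t - 5) + (t - 7)*(t + 2) + (t - 5)*(t + 2)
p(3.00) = 40.00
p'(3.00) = -22.00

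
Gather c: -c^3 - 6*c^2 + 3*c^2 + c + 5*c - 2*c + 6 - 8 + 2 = -c^3 - 3*c^2 + 4*c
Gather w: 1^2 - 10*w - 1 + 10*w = 0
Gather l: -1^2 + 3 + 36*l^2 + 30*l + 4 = 36*l^2 + 30*l + 6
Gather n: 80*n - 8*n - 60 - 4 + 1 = 72*n - 63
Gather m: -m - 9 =-m - 9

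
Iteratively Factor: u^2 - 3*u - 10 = (u + 2)*(u - 5)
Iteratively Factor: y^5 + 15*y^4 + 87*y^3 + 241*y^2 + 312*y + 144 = (y + 4)*(y^4 + 11*y^3 + 43*y^2 + 69*y + 36) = (y + 3)*(y + 4)*(y^3 + 8*y^2 + 19*y + 12) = (y + 3)^2*(y + 4)*(y^2 + 5*y + 4) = (y + 3)^2*(y + 4)^2*(y + 1)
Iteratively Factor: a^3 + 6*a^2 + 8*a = (a + 4)*(a^2 + 2*a) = (a + 2)*(a + 4)*(a)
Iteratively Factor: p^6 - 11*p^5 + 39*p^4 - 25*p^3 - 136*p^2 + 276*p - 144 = (p - 4)*(p^5 - 7*p^4 + 11*p^3 + 19*p^2 - 60*p + 36) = (p - 4)*(p - 3)*(p^4 - 4*p^3 - p^2 + 16*p - 12) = (p - 4)*(p - 3)*(p + 2)*(p^3 - 6*p^2 + 11*p - 6) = (p - 4)*(p - 3)^2*(p + 2)*(p^2 - 3*p + 2) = (p - 4)*(p - 3)^2*(p - 2)*(p + 2)*(p - 1)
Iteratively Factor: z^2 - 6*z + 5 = (z - 1)*(z - 5)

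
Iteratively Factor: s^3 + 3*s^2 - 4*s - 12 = (s + 3)*(s^2 - 4) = (s - 2)*(s + 3)*(s + 2)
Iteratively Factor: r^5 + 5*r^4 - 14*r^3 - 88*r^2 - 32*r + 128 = (r - 4)*(r^4 + 9*r^3 + 22*r^2 - 32) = (r - 4)*(r + 4)*(r^3 + 5*r^2 + 2*r - 8) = (r - 4)*(r - 1)*(r + 4)*(r^2 + 6*r + 8) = (r - 4)*(r - 1)*(r + 4)^2*(r + 2)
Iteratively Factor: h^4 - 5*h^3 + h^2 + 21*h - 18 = (h - 3)*(h^3 - 2*h^2 - 5*h + 6) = (h - 3)*(h - 1)*(h^2 - h - 6) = (h - 3)^2*(h - 1)*(h + 2)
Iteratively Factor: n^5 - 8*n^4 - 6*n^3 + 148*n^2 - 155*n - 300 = (n + 4)*(n^4 - 12*n^3 + 42*n^2 - 20*n - 75) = (n + 1)*(n + 4)*(n^3 - 13*n^2 + 55*n - 75) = (n - 5)*(n + 1)*(n + 4)*(n^2 - 8*n + 15) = (n - 5)^2*(n + 1)*(n + 4)*(n - 3)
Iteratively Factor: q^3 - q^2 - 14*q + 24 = (q - 2)*(q^2 + q - 12) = (q - 3)*(q - 2)*(q + 4)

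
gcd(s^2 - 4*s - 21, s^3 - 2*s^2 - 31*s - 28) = s - 7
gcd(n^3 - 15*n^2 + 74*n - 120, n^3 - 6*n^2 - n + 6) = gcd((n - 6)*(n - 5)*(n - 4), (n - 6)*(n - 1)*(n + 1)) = n - 6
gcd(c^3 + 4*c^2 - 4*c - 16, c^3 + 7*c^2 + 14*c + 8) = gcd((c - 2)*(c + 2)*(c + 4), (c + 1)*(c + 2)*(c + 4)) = c^2 + 6*c + 8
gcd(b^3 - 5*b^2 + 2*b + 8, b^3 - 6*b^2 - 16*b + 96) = b - 4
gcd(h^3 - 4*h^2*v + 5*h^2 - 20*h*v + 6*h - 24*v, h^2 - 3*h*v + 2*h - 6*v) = h + 2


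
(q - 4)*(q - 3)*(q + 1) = q^3 - 6*q^2 + 5*q + 12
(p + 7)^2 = p^2 + 14*p + 49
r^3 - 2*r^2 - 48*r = r*(r - 8)*(r + 6)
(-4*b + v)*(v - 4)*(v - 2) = -4*b*v^2 + 24*b*v - 32*b + v^3 - 6*v^2 + 8*v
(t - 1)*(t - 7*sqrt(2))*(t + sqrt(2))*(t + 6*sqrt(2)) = t^4 - t^3 - 86*t^2 - 84*sqrt(2)*t + 86*t + 84*sqrt(2)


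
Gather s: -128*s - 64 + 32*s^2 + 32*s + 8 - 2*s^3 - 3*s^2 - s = -2*s^3 + 29*s^2 - 97*s - 56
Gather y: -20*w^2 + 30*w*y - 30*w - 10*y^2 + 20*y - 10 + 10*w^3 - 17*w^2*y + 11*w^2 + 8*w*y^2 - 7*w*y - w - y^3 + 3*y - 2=10*w^3 - 9*w^2 - 31*w - y^3 + y^2*(8*w - 10) + y*(-17*w^2 + 23*w + 23) - 12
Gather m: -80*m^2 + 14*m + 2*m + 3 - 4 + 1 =-80*m^2 + 16*m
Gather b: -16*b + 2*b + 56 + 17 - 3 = 70 - 14*b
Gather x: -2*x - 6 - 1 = -2*x - 7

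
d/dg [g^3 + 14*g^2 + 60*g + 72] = 3*g^2 + 28*g + 60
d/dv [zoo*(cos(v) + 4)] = zoo*sin(v)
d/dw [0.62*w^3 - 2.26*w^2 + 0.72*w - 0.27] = 1.86*w^2 - 4.52*w + 0.72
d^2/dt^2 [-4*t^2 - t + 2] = -8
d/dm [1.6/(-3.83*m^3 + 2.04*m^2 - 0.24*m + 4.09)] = (18.384*m^2 - 6.528*m + 0.384)/(3.83*m^3 - 2.04*m^2 + 0.24*m - 4.09)^2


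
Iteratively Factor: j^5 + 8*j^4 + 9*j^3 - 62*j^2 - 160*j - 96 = (j + 4)*(j^4 + 4*j^3 - 7*j^2 - 34*j - 24) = (j - 3)*(j + 4)*(j^3 + 7*j^2 + 14*j + 8) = (j - 3)*(j + 4)^2*(j^2 + 3*j + 2) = (j - 3)*(j + 2)*(j + 4)^2*(j + 1)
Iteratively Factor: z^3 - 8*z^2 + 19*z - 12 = (z - 3)*(z^2 - 5*z + 4) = (z - 3)*(z - 1)*(z - 4)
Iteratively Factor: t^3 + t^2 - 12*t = (t - 3)*(t^2 + 4*t) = (t - 3)*(t + 4)*(t)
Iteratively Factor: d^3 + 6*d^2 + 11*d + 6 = (d + 3)*(d^2 + 3*d + 2) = (d + 2)*(d + 3)*(d + 1)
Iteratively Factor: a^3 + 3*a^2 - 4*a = (a)*(a^2 + 3*a - 4) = a*(a + 4)*(a - 1)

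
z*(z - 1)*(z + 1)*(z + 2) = z^4 + 2*z^3 - z^2 - 2*z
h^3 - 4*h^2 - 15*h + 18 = (h - 6)*(h - 1)*(h + 3)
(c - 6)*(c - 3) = c^2 - 9*c + 18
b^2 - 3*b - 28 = (b - 7)*(b + 4)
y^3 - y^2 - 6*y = y*(y - 3)*(y + 2)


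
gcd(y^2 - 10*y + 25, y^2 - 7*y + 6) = 1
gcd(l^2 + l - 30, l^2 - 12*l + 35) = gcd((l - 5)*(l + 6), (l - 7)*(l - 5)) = l - 5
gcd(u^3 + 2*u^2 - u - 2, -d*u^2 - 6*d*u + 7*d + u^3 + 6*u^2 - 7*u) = u - 1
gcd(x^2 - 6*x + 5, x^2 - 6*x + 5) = x^2 - 6*x + 5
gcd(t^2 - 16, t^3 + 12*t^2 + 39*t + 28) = t + 4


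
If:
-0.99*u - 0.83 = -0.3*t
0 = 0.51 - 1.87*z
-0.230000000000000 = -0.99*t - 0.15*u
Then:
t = 0.34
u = -0.73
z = 0.27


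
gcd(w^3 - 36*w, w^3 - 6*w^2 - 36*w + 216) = w^2 - 36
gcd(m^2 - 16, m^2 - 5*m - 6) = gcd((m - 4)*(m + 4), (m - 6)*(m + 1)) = 1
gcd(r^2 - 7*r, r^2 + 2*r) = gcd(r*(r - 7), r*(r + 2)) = r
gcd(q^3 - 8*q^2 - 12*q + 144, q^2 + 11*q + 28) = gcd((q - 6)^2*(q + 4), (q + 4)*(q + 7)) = q + 4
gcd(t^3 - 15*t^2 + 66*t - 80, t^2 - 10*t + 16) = t^2 - 10*t + 16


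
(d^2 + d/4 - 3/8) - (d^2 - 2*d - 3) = 9*d/4 + 21/8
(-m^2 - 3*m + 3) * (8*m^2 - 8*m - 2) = -8*m^4 - 16*m^3 + 50*m^2 - 18*m - 6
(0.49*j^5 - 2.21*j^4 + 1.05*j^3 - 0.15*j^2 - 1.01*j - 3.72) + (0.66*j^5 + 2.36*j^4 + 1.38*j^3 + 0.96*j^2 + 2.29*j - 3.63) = 1.15*j^5 + 0.15*j^4 + 2.43*j^3 + 0.81*j^2 + 1.28*j - 7.35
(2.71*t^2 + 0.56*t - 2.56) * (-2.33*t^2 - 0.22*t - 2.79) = -6.3143*t^4 - 1.901*t^3 - 1.7193*t^2 - 0.9992*t + 7.1424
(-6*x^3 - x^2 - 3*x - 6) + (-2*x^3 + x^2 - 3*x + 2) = -8*x^3 - 6*x - 4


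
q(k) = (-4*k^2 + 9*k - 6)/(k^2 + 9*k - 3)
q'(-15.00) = -1.41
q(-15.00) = -11.97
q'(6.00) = -0.18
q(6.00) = -1.10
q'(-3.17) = -1.17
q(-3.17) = 3.48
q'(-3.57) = -1.35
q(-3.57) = 3.98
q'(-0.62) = -0.19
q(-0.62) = 1.60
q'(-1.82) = -0.73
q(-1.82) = 2.22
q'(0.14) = 10.53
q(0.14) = 2.80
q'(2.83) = -0.25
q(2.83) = -0.41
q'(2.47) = -0.25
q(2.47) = -0.32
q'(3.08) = -0.25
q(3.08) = -0.47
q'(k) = (9 - 8*k)/(k^2 + 9*k - 3) + (-2*k - 9)*(-4*k^2 + 9*k - 6)/(k^2 + 9*k - 3)^2 = 9*(-5*k^2 + 4*k + 3)/(k^4 + 18*k^3 + 75*k^2 - 54*k + 9)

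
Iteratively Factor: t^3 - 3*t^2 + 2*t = (t - 2)*(t^2 - t) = (t - 2)*(t - 1)*(t)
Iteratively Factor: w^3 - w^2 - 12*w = (w - 4)*(w^2 + 3*w) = (w - 4)*(w + 3)*(w)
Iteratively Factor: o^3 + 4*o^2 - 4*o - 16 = (o + 2)*(o^2 + 2*o - 8) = (o - 2)*(o + 2)*(o + 4)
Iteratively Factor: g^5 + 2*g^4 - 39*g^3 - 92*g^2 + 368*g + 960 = (g + 3)*(g^4 - g^3 - 36*g^2 + 16*g + 320) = (g - 4)*(g + 3)*(g^3 + 3*g^2 - 24*g - 80) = (g - 4)*(g + 3)*(g + 4)*(g^2 - g - 20) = (g - 5)*(g - 4)*(g + 3)*(g + 4)*(g + 4)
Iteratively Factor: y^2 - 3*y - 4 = (y - 4)*(y + 1)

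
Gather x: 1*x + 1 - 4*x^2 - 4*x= -4*x^2 - 3*x + 1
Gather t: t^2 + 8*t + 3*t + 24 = t^2 + 11*t + 24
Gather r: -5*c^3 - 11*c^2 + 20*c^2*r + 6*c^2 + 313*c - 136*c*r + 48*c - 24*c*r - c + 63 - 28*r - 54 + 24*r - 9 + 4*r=-5*c^3 - 5*c^2 + 360*c + r*(20*c^2 - 160*c)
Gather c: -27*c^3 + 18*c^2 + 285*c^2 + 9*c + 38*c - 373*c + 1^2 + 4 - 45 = -27*c^3 + 303*c^2 - 326*c - 40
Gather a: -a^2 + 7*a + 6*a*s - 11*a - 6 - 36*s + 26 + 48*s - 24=-a^2 + a*(6*s - 4) + 12*s - 4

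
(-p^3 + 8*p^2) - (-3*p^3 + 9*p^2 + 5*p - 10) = 2*p^3 - p^2 - 5*p + 10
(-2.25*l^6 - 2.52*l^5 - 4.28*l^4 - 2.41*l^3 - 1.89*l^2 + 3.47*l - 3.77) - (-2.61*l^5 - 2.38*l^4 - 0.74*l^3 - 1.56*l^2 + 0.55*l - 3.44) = -2.25*l^6 + 0.0899999999999999*l^5 - 1.9*l^4 - 1.67*l^3 - 0.33*l^2 + 2.92*l - 0.33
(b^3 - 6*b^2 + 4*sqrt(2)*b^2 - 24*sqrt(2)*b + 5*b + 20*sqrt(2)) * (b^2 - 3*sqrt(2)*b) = b^5 - 6*b^4 + sqrt(2)*b^4 - 19*b^3 - 6*sqrt(2)*b^3 + 5*sqrt(2)*b^2 + 144*b^2 - 120*b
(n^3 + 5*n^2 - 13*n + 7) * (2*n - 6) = 2*n^4 + 4*n^3 - 56*n^2 + 92*n - 42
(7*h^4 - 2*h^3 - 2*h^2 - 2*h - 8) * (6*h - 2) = 42*h^5 - 26*h^4 - 8*h^3 - 8*h^2 - 44*h + 16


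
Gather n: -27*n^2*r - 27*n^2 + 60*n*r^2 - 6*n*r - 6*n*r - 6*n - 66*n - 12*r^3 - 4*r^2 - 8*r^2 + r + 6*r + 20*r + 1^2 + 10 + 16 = n^2*(-27*r - 27) + n*(60*r^2 - 12*r - 72) - 12*r^3 - 12*r^2 + 27*r + 27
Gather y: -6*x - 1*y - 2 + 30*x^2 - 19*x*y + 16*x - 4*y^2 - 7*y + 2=30*x^2 + 10*x - 4*y^2 + y*(-19*x - 8)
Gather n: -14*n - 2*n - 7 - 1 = -16*n - 8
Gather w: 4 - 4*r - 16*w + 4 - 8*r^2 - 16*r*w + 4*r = -8*r^2 + w*(-16*r - 16) + 8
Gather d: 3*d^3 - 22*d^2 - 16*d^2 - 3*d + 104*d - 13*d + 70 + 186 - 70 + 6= 3*d^3 - 38*d^2 + 88*d + 192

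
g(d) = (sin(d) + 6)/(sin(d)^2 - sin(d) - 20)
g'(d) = (-2*sin(d)*cos(d) + cos(d))*(sin(d) + 6)/(sin(d)^2 - sin(d) - 20)^2 + cos(d)/(sin(d)^2 - sin(d) - 20)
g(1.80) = -0.35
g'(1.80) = 0.02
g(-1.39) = -0.28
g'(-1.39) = -0.00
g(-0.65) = -0.28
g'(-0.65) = -0.02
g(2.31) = -0.33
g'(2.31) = 0.04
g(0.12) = -0.30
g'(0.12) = -0.04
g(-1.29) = -0.28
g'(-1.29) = -0.00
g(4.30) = -0.28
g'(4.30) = 0.00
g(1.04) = -0.34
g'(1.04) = -0.03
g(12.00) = -0.28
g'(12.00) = -0.02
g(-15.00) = -0.28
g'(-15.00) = 0.01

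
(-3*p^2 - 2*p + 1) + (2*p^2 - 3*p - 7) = -p^2 - 5*p - 6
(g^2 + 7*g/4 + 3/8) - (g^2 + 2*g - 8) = 67/8 - g/4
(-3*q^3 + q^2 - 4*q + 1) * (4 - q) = 3*q^4 - 13*q^3 + 8*q^2 - 17*q + 4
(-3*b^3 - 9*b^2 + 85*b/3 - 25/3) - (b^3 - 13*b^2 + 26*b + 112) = -4*b^3 + 4*b^2 + 7*b/3 - 361/3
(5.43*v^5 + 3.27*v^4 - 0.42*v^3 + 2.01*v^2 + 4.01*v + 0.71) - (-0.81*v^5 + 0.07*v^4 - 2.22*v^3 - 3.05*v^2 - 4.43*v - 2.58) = 6.24*v^5 + 3.2*v^4 + 1.8*v^3 + 5.06*v^2 + 8.44*v + 3.29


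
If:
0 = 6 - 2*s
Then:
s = 3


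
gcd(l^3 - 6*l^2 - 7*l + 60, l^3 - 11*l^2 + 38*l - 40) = l^2 - 9*l + 20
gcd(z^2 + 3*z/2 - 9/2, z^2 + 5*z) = 1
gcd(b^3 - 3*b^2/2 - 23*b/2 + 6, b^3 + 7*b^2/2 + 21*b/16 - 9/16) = b + 3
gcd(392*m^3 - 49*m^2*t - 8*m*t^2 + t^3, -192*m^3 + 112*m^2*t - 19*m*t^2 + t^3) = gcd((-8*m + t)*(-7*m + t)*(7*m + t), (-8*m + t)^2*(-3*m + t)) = -8*m + t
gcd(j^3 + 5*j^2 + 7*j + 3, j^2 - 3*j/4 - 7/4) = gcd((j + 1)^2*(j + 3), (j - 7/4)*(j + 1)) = j + 1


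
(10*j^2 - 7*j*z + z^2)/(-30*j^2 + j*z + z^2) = (-2*j + z)/(6*j + z)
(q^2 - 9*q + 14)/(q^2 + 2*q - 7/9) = 9*(q^2 - 9*q + 14)/(9*q^2 + 18*q - 7)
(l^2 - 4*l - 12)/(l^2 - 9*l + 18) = (l + 2)/(l - 3)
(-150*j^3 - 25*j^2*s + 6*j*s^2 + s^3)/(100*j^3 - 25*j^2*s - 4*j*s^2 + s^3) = (6*j + s)/(-4*j + s)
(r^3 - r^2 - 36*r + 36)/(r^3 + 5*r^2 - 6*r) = (r - 6)/r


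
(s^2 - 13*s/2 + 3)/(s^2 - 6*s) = (s - 1/2)/s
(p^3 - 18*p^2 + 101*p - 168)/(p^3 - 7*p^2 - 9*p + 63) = (p - 8)/(p + 3)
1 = 1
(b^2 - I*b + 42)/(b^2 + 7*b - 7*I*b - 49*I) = (b + 6*I)/(b + 7)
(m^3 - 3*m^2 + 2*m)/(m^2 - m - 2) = m*(m - 1)/(m + 1)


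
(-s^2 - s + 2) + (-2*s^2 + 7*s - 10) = -3*s^2 + 6*s - 8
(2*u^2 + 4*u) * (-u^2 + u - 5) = -2*u^4 - 2*u^3 - 6*u^2 - 20*u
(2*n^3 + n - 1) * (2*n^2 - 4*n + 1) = 4*n^5 - 8*n^4 + 4*n^3 - 6*n^2 + 5*n - 1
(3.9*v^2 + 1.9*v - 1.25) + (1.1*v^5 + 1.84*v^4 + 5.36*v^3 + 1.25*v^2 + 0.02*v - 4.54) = 1.1*v^5 + 1.84*v^4 + 5.36*v^3 + 5.15*v^2 + 1.92*v - 5.79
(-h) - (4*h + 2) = -5*h - 2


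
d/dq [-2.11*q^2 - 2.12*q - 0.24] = -4.22*q - 2.12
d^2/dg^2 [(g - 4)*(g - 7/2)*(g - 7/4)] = 6*g - 37/2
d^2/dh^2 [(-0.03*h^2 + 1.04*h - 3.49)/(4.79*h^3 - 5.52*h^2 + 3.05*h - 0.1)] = (-1.376646*h^6 + 143.171184*h^5 - 1123.25979*h^4 + 1508.233604*h^3 - 937.895826*h^2 + 339.0711*h - 60.44469)/(109.902239*h^9 - 379.954296*h^8 + 647.798163*h^7 - 658.946478*h^6 + 428.345565*h^5 - 171.95622*h^4 + 38.617925*h^3 - 2.95635*h^2 + 0.0915*h - 0.001)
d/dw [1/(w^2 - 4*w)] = 2*(2 - w)/(w^2*(w - 4)^2)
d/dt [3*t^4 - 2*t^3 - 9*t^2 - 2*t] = 12*t^3 - 6*t^2 - 18*t - 2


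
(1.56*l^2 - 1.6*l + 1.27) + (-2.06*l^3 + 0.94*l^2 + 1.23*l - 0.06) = -2.06*l^3 + 2.5*l^2 - 0.37*l + 1.21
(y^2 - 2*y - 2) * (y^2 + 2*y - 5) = y^4 - 11*y^2 + 6*y + 10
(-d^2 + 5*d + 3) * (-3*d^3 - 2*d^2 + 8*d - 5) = 3*d^5 - 13*d^4 - 27*d^3 + 39*d^2 - d - 15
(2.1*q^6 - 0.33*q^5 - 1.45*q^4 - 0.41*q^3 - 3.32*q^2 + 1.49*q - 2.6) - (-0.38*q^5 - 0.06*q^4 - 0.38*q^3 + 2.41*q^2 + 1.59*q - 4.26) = 2.1*q^6 + 0.05*q^5 - 1.39*q^4 - 0.03*q^3 - 5.73*q^2 - 0.1*q + 1.66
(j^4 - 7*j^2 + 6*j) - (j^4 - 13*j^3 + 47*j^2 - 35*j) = 13*j^3 - 54*j^2 + 41*j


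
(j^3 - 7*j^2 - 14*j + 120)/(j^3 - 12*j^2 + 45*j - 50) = (j^2 - 2*j - 24)/(j^2 - 7*j + 10)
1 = 1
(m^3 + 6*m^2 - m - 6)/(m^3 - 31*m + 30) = (m + 1)/(m - 5)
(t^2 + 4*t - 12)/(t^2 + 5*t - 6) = (t - 2)/(t - 1)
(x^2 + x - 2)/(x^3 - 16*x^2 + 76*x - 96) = (x^2 + x - 2)/(x^3 - 16*x^2 + 76*x - 96)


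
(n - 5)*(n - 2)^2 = n^3 - 9*n^2 + 24*n - 20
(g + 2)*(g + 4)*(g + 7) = g^3 + 13*g^2 + 50*g + 56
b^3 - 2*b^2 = b^2*(b - 2)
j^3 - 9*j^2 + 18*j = j*(j - 6)*(j - 3)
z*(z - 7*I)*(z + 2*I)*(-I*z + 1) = -I*z^4 - 4*z^3 - 19*I*z^2 + 14*z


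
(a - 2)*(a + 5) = a^2 + 3*a - 10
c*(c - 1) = c^2 - c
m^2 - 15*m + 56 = (m - 8)*(m - 7)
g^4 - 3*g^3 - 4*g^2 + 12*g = g*(g - 3)*(g - 2)*(g + 2)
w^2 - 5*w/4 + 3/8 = (w - 3/4)*(w - 1/2)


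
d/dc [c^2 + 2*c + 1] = 2*c + 2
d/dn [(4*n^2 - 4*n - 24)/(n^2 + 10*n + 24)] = 4*(11*n^2 + 60*n + 36)/(n^4 + 20*n^3 + 148*n^2 + 480*n + 576)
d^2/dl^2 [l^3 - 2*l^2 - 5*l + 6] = 6*l - 4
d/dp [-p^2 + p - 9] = 1 - 2*p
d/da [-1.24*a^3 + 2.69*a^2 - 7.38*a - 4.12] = -3.72*a^2 + 5.38*a - 7.38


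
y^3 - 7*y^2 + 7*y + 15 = (y - 5)*(y - 3)*(y + 1)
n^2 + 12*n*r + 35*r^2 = (n + 5*r)*(n + 7*r)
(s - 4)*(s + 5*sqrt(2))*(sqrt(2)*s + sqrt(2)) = sqrt(2)*s^3 - 3*sqrt(2)*s^2 + 10*s^2 - 30*s - 4*sqrt(2)*s - 40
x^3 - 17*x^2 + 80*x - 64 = (x - 8)^2*(x - 1)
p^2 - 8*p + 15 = (p - 5)*(p - 3)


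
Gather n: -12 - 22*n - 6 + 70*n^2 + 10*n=70*n^2 - 12*n - 18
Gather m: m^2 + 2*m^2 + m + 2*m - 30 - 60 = 3*m^2 + 3*m - 90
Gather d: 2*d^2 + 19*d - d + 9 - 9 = 2*d^2 + 18*d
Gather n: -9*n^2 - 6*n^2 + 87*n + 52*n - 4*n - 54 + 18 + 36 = -15*n^2 + 135*n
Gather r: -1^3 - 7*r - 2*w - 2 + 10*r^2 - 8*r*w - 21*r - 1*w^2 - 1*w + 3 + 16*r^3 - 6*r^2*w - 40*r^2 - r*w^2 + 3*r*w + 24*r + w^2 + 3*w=16*r^3 + r^2*(-6*w - 30) + r*(-w^2 - 5*w - 4)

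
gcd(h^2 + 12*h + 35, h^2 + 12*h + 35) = h^2 + 12*h + 35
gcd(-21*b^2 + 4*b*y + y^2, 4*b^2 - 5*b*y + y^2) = 1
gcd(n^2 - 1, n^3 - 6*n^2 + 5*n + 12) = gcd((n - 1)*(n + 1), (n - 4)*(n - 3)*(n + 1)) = n + 1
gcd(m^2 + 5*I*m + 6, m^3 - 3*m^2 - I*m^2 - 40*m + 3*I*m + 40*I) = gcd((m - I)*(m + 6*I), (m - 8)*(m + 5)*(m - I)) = m - I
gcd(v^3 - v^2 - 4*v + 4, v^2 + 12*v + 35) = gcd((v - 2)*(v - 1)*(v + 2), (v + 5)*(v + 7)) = 1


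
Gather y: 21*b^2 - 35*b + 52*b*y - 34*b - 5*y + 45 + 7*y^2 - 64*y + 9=21*b^2 - 69*b + 7*y^2 + y*(52*b - 69) + 54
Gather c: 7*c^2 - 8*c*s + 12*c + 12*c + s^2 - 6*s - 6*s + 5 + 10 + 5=7*c^2 + c*(24 - 8*s) + s^2 - 12*s + 20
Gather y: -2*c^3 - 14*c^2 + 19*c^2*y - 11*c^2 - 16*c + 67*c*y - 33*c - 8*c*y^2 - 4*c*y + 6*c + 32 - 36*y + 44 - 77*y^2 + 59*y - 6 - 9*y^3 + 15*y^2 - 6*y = -2*c^3 - 25*c^2 - 43*c - 9*y^3 + y^2*(-8*c - 62) + y*(19*c^2 + 63*c + 17) + 70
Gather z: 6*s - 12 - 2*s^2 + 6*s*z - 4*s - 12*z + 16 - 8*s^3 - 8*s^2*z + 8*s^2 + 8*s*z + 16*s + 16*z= -8*s^3 + 6*s^2 + 18*s + z*(-8*s^2 + 14*s + 4) + 4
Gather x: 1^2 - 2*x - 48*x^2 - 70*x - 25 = -48*x^2 - 72*x - 24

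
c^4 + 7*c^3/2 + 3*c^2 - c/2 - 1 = (c - 1/2)*(c + 1)^2*(c + 2)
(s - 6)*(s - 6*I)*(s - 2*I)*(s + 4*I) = s^4 - 6*s^3 - 4*I*s^3 + 20*s^2 + 24*I*s^2 - 120*s - 48*I*s + 288*I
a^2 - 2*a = a*(a - 2)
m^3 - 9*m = m*(m - 3)*(m + 3)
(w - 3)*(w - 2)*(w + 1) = w^3 - 4*w^2 + w + 6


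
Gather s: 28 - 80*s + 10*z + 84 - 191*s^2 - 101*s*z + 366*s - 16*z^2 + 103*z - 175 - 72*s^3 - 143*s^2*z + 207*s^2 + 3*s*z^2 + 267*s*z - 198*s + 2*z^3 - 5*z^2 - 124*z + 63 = -72*s^3 + s^2*(16 - 143*z) + s*(3*z^2 + 166*z + 88) + 2*z^3 - 21*z^2 - 11*z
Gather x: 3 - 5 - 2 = -4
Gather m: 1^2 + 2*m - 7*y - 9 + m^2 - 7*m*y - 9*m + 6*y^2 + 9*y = m^2 + m*(-7*y - 7) + 6*y^2 + 2*y - 8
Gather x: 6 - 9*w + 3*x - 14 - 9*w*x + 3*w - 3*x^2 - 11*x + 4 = -6*w - 3*x^2 + x*(-9*w - 8) - 4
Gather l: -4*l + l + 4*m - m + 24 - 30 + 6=-3*l + 3*m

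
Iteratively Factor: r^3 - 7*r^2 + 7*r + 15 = (r - 3)*(r^2 - 4*r - 5) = (r - 5)*(r - 3)*(r + 1)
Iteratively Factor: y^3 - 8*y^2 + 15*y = (y - 3)*(y^2 - 5*y) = (y - 5)*(y - 3)*(y)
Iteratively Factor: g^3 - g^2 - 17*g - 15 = (g + 3)*(g^2 - 4*g - 5) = (g - 5)*(g + 3)*(g + 1)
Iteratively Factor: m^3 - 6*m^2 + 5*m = (m - 1)*(m^2 - 5*m) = m*(m - 1)*(m - 5)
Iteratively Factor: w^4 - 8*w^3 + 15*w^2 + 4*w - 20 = (w + 1)*(w^3 - 9*w^2 + 24*w - 20) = (w - 2)*(w + 1)*(w^2 - 7*w + 10) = (w - 5)*(w - 2)*(w + 1)*(w - 2)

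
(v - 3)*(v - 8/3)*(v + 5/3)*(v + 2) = v^4 - 2*v^3 - 85*v^2/9 + 94*v/9 + 80/3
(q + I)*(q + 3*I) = q^2 + 4*I*q - 3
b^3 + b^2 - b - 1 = (b - 1)*(b + 1)^2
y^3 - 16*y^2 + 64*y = y*(y - 8)^2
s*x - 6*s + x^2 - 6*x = (s + x)*(x - 6)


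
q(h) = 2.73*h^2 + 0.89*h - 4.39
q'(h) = 5.46*h + 0.89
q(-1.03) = -2.41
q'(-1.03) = -4.73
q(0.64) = -2.70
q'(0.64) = 4.38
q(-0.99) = -2.60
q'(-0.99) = -4.52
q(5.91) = 96.22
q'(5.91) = 33.16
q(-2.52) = 10.70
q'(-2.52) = -12.87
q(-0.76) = -3.49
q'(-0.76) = -3.26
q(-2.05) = 5.26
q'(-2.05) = -10.30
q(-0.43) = -4.27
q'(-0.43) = -1.46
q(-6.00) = 88.55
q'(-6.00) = -31.87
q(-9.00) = 208.73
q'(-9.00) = -48.25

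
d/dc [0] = 0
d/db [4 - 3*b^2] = -6*b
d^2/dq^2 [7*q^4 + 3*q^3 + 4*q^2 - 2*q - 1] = 84*q^2 + 18*q + 8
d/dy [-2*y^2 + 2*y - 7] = 2 - 4*y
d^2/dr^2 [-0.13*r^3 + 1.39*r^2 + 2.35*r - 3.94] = 2.78 - 0.78*r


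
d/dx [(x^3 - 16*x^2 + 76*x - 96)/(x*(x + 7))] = (x^4 + 14*x^3 - 188*x^2 + 192*x + 672)/(x^2*(x^2 + 14*x + 49))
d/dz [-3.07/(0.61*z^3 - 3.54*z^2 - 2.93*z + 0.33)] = (5.6181*z^2 - 21.7356*z - 8.9951)/(0.61*z^3 - 3.54*z^2 - 2.93*z + 0.33)^2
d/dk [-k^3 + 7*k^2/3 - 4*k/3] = -3*k^2 + 14*k/3 - 4/3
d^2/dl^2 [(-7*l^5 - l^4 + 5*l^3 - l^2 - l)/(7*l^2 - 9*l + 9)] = 2*(-1029*l^7 + 3479*l^6 - 7182*l^5 + 8073*l^4 - 5044*l^3 - 1512*l^2 + 1404*l - 162)/(343*l^6 - 1323*l^5 + 3024*l^4 - 4131*l^3 + 3888*l^2 - 2187*l + 729)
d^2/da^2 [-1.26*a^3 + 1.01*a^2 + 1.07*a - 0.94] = 2.02 - 7.56*a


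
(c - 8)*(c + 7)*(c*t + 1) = c^3*t - c^2*t + c^2 - 56*c*t - c - 56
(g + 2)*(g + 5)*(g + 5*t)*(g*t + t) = g^4*t + 5*g^3*t^2 + 8*g^3*t + 40*g^2*t^2 + 17*g^2*t + 85*g*t^2 + 10*g*t + 50*t^2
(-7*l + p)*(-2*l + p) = 14*l^2 - 9*l*p + p^2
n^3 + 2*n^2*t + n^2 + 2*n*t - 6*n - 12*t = (n - 2)*(n + 3)*(n + 2*t)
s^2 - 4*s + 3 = (s - 3)*(s - 1)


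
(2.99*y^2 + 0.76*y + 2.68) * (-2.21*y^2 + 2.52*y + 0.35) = -6.6079*y^4 + 5.8552*y^3 - 2.9611*y^2 + 7.0196*y + 0.938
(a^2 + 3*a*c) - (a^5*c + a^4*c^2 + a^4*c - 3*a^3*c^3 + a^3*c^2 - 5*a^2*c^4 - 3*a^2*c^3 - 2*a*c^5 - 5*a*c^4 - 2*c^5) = -a^5*c - a^4*c^2 - a^4*c + 3*a^3*c^3 - a^3*c^2 + 5*a^2*c^4 + 3*a^2*c^3 + a^2 + 2*a*c^5 + 5*a*c^4 + 3*a*c + 2*c^5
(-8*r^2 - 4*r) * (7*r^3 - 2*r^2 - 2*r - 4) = -56*r^5 - 12*r^4 + 24*r^3 + 40*r^2 + 16*r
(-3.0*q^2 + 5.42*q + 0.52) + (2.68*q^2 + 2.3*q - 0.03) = -0.32*q^2 + 7.72*q + 0.49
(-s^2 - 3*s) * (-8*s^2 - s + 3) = 8*s^4 + 25*s^3 - 9*s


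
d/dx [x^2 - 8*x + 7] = 2*x - 8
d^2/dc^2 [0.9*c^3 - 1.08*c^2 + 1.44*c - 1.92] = 5.4*c - 2.16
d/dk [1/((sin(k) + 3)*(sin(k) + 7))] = -2*(sin(k) + 5)*cos(k)/((sin(k) + 3)^2*(sin(k) + 7)^2)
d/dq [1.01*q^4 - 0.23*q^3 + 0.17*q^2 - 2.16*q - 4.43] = 4.04*q^3 - 0.69*q^2 + 0.34*q - 2.16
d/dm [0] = 0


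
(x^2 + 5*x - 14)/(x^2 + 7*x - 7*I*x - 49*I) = (x - 2)/(x - 7*I)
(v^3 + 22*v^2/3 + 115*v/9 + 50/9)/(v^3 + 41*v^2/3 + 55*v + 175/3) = (v + 2/3)/(v + 7)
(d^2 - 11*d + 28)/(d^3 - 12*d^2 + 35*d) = (d - 4)/(d*(d - 5))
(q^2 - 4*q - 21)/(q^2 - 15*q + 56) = (q + 3)/(q - 8)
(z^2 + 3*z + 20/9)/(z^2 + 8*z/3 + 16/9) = (3*z + 5)/(3*z + 4)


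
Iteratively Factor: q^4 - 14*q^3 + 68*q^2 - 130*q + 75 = (q - 1)*(q^3 - 13*q^2 + 55*q - 75) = (q - 3)*(q - 1)*(q^2 - 10*q + 25) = (q - 5)*(q - 3)*(q - 1)*(q - 5)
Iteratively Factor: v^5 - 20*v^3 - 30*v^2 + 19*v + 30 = (v + 2)*(v^4 - 2*v^3 - 16*v^2 + 2*v + 15) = (v - 1)*(v + 2)*(v^3 - v^2 - 17*v - 15) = (v - 5)*(v - 1)*(v + 2)*(v^2 + 4*v + 3) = (v - 5)*(v - 1)*(v + 2)*(v + 3)*(v + 1)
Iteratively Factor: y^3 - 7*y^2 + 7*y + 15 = (y - 5)*(y^2 - 2*y - 3) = (y - 5)*(y + 1)*(y - 3)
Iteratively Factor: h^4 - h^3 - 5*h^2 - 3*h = (h + 1)*(h^3 - 2*h^2 - 3*h) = h*(h + 1)*(h^2 - 2*h - 3) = h*(h + 1)^2*(h - 3)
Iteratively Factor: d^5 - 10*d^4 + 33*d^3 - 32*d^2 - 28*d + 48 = (d - 2)*(d^4 - 8*d^3 + 17*d^2 + 2*d - 24) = (d - 4)*(d - 2)*(d^3 - 4*d^2 + d + 6) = (d - 4)*(d - 3)*(d - 2)*(d^2 - d - 2) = (d - 4)*(d - 3)*(d - 2)*(d + 1)*(d - 2)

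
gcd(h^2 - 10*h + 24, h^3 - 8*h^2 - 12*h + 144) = h - 6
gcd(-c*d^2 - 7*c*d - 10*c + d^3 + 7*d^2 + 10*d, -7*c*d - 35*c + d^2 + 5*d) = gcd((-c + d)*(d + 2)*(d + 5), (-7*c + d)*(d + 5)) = d + 5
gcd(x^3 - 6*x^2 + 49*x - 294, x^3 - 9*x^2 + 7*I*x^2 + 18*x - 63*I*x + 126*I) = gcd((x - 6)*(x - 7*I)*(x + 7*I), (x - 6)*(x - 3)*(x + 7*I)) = x^2 + x*(-6 + 7*I) - 42*I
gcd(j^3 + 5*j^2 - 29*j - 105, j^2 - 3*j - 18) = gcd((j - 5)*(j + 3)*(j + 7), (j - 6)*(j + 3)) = j + 3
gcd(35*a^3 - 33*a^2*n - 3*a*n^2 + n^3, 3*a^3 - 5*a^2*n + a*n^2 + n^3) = a - n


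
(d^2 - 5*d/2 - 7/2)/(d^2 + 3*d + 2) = (d - 7/2)/(d + 2)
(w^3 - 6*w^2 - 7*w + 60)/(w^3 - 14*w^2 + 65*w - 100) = (w + 3)/(w - 5)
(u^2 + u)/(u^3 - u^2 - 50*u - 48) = u/(u^2 - 2*u - 48)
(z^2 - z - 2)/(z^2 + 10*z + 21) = (z^2 - z - 2)/(z^2 + 10*z + 21)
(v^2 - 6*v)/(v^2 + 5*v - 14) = v*(v - 6)/(v^2 + 5*v - 14)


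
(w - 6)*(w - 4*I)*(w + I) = w^3 - 6*w^2 - 3*I*w^2 + 4*w + 18*I*w - 24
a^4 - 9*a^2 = a^2*(a - 3)*(a + 3)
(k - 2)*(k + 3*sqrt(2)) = k^2 - 2*k + 3*sqrt(2)*k - 6*sqrt(2)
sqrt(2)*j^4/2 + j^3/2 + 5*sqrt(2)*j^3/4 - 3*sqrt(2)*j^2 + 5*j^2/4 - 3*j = j*(j - 3/2)*(j + 4)*(sqrt(2)*j/2 + 1/2)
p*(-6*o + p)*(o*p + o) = -6*o^2*p^2 - 6*o^2*p + o*p^3 + o*p^2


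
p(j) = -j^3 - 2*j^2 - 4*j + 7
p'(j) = -3*j^2 - 4*j - 4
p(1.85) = -13.58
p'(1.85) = -21.67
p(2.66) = -36.61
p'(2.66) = -35.87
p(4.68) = -158.03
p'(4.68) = -88.43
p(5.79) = -277.31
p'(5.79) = -127.73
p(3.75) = -88.86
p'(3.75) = -61.19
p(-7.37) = 328.16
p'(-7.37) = -137.47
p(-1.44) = 11.60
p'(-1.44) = -4.46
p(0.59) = 3.74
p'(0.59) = -7.40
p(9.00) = -920.00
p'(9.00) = -283.00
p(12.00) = -2057.00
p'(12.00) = -484.00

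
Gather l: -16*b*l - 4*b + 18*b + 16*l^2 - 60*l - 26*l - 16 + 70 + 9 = 14*b + 16*l^2 + l*(-16*b - 86) + 63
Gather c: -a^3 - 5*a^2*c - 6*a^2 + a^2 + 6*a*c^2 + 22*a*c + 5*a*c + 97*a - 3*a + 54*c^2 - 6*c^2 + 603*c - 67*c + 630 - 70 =-a^3 - 5*a^2 + 94*a + c^2*(6*a + 48) + c*(-5*a^2 + 27*a + 536) + 560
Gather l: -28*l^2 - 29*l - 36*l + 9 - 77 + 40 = -28*l^2 - 65*l - 28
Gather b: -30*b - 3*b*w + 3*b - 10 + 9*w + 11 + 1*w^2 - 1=b*(-3*w - 27) + w^2 + 9*w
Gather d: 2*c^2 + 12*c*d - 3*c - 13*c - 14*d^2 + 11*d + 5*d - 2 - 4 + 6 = 2*c^2 - 16*c - 14*d^2 + d*(12*c + 16)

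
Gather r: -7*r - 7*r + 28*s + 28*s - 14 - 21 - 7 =-14*r + 56*s - 42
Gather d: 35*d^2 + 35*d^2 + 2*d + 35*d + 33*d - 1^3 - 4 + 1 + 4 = 70*d^2 + 70*d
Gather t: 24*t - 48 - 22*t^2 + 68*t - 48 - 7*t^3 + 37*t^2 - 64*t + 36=-7*t^3 + 15*t^2 + 28*t - 60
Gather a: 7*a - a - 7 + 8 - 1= 6*a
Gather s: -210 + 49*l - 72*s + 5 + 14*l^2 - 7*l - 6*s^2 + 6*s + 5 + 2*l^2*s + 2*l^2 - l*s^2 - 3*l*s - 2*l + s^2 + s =16*l^2 + 40*l + s^2*(-l - 5) + s*(2*l^2 - 3*l - 65) - 200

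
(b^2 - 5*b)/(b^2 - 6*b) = (b - 5)/(b - 6)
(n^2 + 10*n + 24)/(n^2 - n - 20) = (n + 6)/(n - 5)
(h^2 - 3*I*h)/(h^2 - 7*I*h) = (h - 3*I)/(h - 7*I)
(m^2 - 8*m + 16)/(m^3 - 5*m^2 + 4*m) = (m - 4)/(m*(m - 1))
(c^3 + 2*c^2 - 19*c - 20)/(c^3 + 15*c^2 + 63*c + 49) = (c^2 + c - 20)/(c^2 + 14*c + 49)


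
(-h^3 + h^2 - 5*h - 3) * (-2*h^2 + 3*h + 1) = 2*h^5 - 5*h^4 + 12*h^3 - 8*h^2 - 14*h - 3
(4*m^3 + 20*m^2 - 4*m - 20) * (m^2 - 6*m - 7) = 4*m^5 - 4*m^4 - 152*m^3 - 136*m^2 + 148*m + 140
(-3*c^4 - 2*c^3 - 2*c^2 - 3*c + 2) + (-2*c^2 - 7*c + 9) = -3*c^4 - 2*c^3 - 4*c^2 - 10*c + 11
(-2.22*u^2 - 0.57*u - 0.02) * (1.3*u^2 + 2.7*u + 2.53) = -2.886*u^4 - 6.735*u^3 - 7.1816*u^2 - 1.4961*u - 0.0506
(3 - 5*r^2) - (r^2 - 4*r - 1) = -6*r^2 + 4*r + 4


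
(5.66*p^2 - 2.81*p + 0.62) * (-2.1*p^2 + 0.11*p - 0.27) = -11.886*p^4 + 6.5236*p^3 - 3.1393*p^2 + 0.8269*p - 0.1674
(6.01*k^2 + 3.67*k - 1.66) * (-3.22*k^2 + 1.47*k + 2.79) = -19.3522*k^4 - 2.9827*k^3 + 27.508*k^2 + 7.7991*k - 4.6314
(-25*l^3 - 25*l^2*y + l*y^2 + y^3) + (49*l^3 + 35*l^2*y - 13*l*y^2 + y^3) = 24*l^3 + 10*l^2*y - 12*l*y^2 + 2*y^3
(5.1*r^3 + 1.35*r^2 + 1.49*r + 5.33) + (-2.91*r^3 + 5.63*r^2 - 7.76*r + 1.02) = 2.19*r^3 + 6.98*r^2 - 6.27*r + 6.35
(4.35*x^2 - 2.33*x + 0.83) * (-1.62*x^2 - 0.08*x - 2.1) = -7.047*x^4 + 3.4266*x^3 - 10.2932*x^2 + 4.8266*x - 1.743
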